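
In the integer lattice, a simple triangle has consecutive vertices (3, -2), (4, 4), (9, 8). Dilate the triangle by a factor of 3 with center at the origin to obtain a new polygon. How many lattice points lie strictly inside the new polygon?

Using the shoelace formula, 2A = |(3·4 − 4·(-2)) + (4·8 − 9·4) + (9·(-2) − 3·8)| = 26, so the area is 13.
Along each edge there are gcd(|Δx|,|Δy|)+1 lattice points, so counting each shared vertex once the boundary has gcd(1,6) + gcd(5,4) + gcd(6,10) = 1+1+2 = 4.
Scaling by 3 multiplies the area by 3² = 9 (so the new area is 117) and multiplies the boundary lattice-point count by 3, giving 12.
By Pick's theorem, the interior count of the dilated polygon is 117 − 12/2 + 1 = 112.

112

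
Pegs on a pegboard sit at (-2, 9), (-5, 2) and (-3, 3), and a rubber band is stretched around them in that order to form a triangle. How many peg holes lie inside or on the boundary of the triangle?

By the shoelace formula, twice the signed area is |((-2)·2 − (-5)·9) + ((-5)·3 − (-3)·2) + ((-3)·9 − (-2)·3)| = 11, so the area is 11/2.
Along each edge there are gcd(|Δx|,|Δy|)+1 lattice points, so counting each shared vertex once the boundary has gcd(3,7) + gcd(2,1) + gcd(1,6) = 1+1+1 = 3.
Pick's theorem gives I = A − B/2 + 1 = 11/2 − 3/2 + 1 = 5, so the closed region contains I + B = 5 + 3 = 8 lattice points.

8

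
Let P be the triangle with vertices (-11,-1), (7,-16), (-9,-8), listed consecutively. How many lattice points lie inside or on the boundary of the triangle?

By the shoelace formula, twice the signed area is |[(-11)·(-16) − 7·(-1)] + [7·(-8) − (-9)·(-16)] + [(-9)·(-1) − (-11)·(-8)]| = 96, so the area is 48.
Summing gcd(|Δx|,|Δy|) over the edges gives the boundary count: gcd(18,15) + gcd(16,8) + gcd(2,7) = 3+8+1 = 12.
Pick's theorem gives I = A − B/2 + 1 = 48 − 12/2 + 1 = 43, so the closed region contains I + B = 43 + 12 = 55 lattice points.

55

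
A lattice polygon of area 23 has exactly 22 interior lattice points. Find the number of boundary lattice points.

Pick's theorem gives A = I + B/2 − 1, so B = 2(A − I + 1) = 2(23 − 22 + 1) = 4.

4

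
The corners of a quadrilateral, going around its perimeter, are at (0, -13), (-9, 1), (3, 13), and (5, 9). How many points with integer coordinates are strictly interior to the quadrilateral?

163

The shoelace formula gives twice the area as |(0·1 − (-9)·(-13)) + ((-9)·13 − 3·1) + (3·9 − 5·13) + (5·(-13) − 0·9)| = 340, so the area is 170.
Along each edge there are gcd(|Δx|,|Δy|)+1 lattice points, so counting each shared vertex once the boundary has gcd(9,14) + gcd(12,12) + gcd(2,4) + gcd(5,22) = 1+12+2+1 = 16.
By Pick's theorem A = I + B/2 − 1, so I = 170 − 16/2 + 1 = 163.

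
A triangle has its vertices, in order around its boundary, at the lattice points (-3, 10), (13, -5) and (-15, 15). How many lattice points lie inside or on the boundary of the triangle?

54

By the shoelace formula, twice the signed area is |((-3)·(-5) − 13·10) + (13·15 − (-15)·(-5)) + ((-15)·10 − (-3)·15)| = 100, so the area is 50.
The number of boundary lattice points is Σ gcd(|Δx|,|Δy|) = gcd(16,15) + gcd(28,20) + gcd(12,5) = 1+4+1 = 6.
Pick's theorem gives I = A − B/2 + 1 = 50 − 6/2 + 1 = 48, so the closed region contains I + B = 48 + 6 = 54 lattice points.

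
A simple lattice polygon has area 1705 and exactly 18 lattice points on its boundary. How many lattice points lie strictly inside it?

1697

Pick's theorem A = I + B/2 − 1 rearranges to I = A − B/2 + 1 = 1705 − 18/2 + 1 = 1697.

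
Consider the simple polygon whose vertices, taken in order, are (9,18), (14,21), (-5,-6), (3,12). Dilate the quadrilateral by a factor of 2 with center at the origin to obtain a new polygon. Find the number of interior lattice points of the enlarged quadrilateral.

267

Using the shoelace formula, 2A = |(9·21 − 14·18) + (14·(-6) − (-5)·21) + ((-5)·12 − 3·(-6)) + (3·18 − 9·12)| = 138, so the area is 69.
Along each edge there are gcd(|Δx|,|Δy|)+1 lattice points, so counting each shared vertex once the boundary has gcd(5,3) + gcd(19,27) + gcd(8,18) + gcd(6,6) = 1+1+2+6 = 10.
Scaling by 2 multiplies the area by 2² = 4 (so the new area is 276) and multiplies the boundary lattice-point count by 2, giving 20.
By Pick's theorem, the interior count of the dilated polygon is 276 − 20/2 + 1 = 267.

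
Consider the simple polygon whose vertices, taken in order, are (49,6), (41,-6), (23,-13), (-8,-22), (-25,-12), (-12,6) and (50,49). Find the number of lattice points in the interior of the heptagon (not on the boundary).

By the shoelace formula, twice the signed area is |(49·(-6) − 41·6) + (41·(-13) − 23·(-6)) + (23·(-22) − (-8)·(-13)) + ((-8)·(-12) − (-25)·(-22)) + ((-25)·6 − (-12)·(-12)) + ((-12)·49 − 50·6) + (50·6 − 49·49)| = 5282, so the area is 2641.
Summing gcd(|Δx|,|Δy|) over the edges gives the boundary count: gcd(8,12) + gcd(18,7) + gcd(31,9) + gcd(17,10) + gcd(13,18) + gcd(62,43) + gcd(1,43) = 4+1+1+1+1+1+1 = 10.
Pick's theorem gives I = A − B/2 + 1 = 2641 − 10/2 + 1 = 2637.

2637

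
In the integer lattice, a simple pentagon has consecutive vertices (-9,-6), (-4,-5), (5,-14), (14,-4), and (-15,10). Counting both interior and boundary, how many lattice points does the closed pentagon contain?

277

By the shoelace formula, twice the signed area is |((-9)·(-5) − (-4)·(-6)) + ((-4)·(-14) − 5·(-5)) + (5·(-4) − 14·(-14)) + (14·10 − (-15)·(-4)) + ((-15)·(-6) − (-9)·10)| = 538, so the area is 269.
Summing gcd(|Δx|,|Δy|) over the edges gives the boundary count: gcd(5,1) + gcd(9,9) + gcd(9,10) + gcd(29,14) + gcd(6,16) = 1+9+1+1+2 = 14.
Pick's theorem gives I = A − B/2 + 1 = 269 − 14/2 + 1 = 263, so the closed region contains I + B = 263 + 14 = 277 lattice points.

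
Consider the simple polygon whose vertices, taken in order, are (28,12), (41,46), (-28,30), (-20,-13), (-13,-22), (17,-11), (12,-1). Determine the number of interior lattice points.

By the shoelace formula, twice the signed area is |[28·46 − 41·12] + [41·30 − (-28)·46] + [(-28)·(-13) − (-20)·30] + [(-20)·(-22) − (-13)·(-13)] + [(-13)·(-11) − 17·(-22)] + [17·(-1) − 12·(-11)] + [12·12 − 28·(-1)]| = 5353, so the area is 2676.5.
Summing gcd(|Δx|,|Δy|) over the edges gives the boundary count: gcd(13,34) + gcd(69,16) + gcd(8,43) + gcd(7,9) + gcd(30,11) + gcd(5,10) + gcd(16,13) = 1+1+1+1+1+5+1 = 11.
By Pick's theorem A = I + B/2 − 1, so I = 2676.5 − 11/2 + 1 = 2672.

2672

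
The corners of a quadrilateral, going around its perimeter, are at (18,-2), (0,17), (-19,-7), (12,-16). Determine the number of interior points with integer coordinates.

The shoelace formula gives twice the area as |(18·17 − 0·(-2)) + (0·(-7) − (-19)·17) + ((-19)·(-16) − 12·(-7)) + (12·(-2) − 18·(-16))| = 1281, so the area is 640.5.
Along each edge there are gcd(|Δx|,|Δy|)+1 lattice points, so counting each shared vertex once the boundary has gcd(18,19) + gcd(19,24) + gcd(31,9) + gcd(6,14) = 1+1+1+2 = 5.
Pick's theorem gives I = A − B/2 + 1 = 640.5 − 5/2 + 1 = 639.

639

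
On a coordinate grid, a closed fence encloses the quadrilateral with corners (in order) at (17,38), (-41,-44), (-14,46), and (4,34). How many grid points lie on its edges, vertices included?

The number of boundary lattice points is Σ gcd(|Δx|,|Δy|) = gcd(58,82) + gcd(27,90) + gcd(18,12) + gcd(13,4) = 2+9+6+1 = 18.

18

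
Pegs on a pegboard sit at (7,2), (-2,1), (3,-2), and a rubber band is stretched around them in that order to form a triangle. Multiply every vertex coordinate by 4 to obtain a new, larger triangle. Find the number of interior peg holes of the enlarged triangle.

245

Using the shoelace formula, 2A = |(7·1 − (-2)·2) + ((-2)·(-2) − 3·1) + (3·2 − 7·(-2))| = 32, so the area is 16.
The number of boundary lattice points is Σ gcd(|Δx|,|Δy|) = gcd(9,1) + gcd(5,3) + gcd(4,4) = 1+1+4 = 6.
Scaling by 4 multiplies the area by 4² = 16 (so the new area is 256) and multiplies the boundary lattice-point count by 4, giving 24.
By Pick's theorem, the interior count of the dilated polygon is 256 − 24/2 + 1 = 245.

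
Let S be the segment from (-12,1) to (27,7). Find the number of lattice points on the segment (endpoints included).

4

The number of lattice points on a segment between lattice points is gcd(|Δx|,|Δy|) + 1 = gcd(39,6) + 1 = 3 + 1 = 4.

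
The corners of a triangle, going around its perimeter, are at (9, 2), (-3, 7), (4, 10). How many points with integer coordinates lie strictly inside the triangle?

35

Using the shoelace formula, 2A = |(9·7 − (-3)·2) + ((-3)·10 − 4·7) + (4·2 − 9·10)| = 71, so the area is 35.5.
Summing gcd(|Δx|,|Δy|) over the edges gives the boundary count: gcd(12,5) + gcd(7,3) + gcd(5,8) = 1+1+1 = 3.
By Pick's theorem A = I + B/2 − 1, so I = 35.5 − 3/2 + 1 = 35.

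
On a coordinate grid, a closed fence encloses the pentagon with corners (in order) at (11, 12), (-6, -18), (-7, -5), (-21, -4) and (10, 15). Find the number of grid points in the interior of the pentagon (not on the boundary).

308

Using the shoelace formula, 2A = |(11·(-18) − (-6)·12) + ((-6)·(-5) − (-7)·(-18)) + ((-7)·(-4) − (-21)·(-5)) + ((-21)·15 − 10·(-4)) + (10·12 − 11·15)| = 619, so the area is 619/2.
Along each edge there are gcd(|Δx|,|Δy|)+1 lattice points, so counting each shared vertex once the boundary has gcd(17,30) + gcd(1,13) + gcd(14,1) + gcd(31,19) + gcd(1,3) = 1+1+1+1+1 = 5.
Pick's theorem gives I = A − B/2 + 1 = 619/2 − 5/2 + 1 = 308.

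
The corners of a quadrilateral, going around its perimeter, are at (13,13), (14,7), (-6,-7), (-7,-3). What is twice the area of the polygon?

230

The shoelace formula gives twice the area as |[13·7 − 14·13] + [14·(-7) − (-6)·7] + [(-6)·(-3) − (-7)·(-7)] + [(-7)·13 − 13·(-3)]| = 230, so the area is 115.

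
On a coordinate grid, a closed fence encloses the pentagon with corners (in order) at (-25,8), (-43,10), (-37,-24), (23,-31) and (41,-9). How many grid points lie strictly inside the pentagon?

2178

Using the shoelace formula, 2A = |[(-25)·10 − (-43)·8] + [(-43)·(-24) − (-37)·10] + [(-37)·(-31) − 23·(-24)] + [23·(-9) − 41·(-31)] + [41·8 − (-25)·(-9)]| = 4362, so the area is 2181.
Summing gcd(|Δx|,|Δy|) over the edges gives the boundary count: gcd(18,2) + gcd(6,34) + gcd(60,7) + gcd(18,22) + gcd(66,17) = 2+2+1+2+1 = 8.
Pick's theorem gives I = A − B/2 + 1 = 2181 − 8/2 + 1 = 2178.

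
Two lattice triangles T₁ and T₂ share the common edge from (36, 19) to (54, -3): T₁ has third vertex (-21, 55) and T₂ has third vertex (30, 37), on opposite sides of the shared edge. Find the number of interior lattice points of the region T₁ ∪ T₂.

391

The union is the simple quadrilateral with vertices (36, 19), (-21, 55), (54, -3), (30, 37) in order.
By the shoelace formula, twice the signed area is |(36·55 − (-21)·19) + ((-21)·(-3) − 54·55) + (54·37 − 30·(-3)) + (30·19 − 36·37)| = 798, so the area is 399.
Along each edge there are gcd(|Δx|,|Δy|)+1 lattice points, so counting each shared vertex once the boundary has gcd(57,36) + gcd(75,58) + gcd(24,40) + gcd(6,18) = 3+1+8+6 = 18.
By Pick's theorem I = A − B/2 + 1 = 399 − 18/2 + 1 = 391.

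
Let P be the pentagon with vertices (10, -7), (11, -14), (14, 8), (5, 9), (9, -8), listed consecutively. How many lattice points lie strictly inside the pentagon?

By the shoelace formula, twice the signed area is |(10·(-14) − 11·(-7)) + (11·8 − 14·(-14)) + (14·9 − 5·8) + (5·(-8) − 9·9) + (9·(-7) − 10·(-8))| = 203, so the area is 203/2.
The number of boundary lattice points is Σ gcd(|Δx|,|Δy|) = gcd(1,7) + gcd(3,22) + gcd(9,1) + gcd(4,17) + gcd(1,1) = 1+1+1+1+1 = 5.
By Pick's theorem A = I + B/2 − 1, so I = 203/2 − 5/2 + 1 = 100.

100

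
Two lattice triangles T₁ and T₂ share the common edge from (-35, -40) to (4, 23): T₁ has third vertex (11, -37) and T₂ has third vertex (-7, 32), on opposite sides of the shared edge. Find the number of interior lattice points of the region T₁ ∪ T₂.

The union is the simple quadrilateral with vertices (-35, -40), (11, -37), (4, 23), (-7, 32) in order.
By the shoelace formula, twice the signed area is |((-35)·(-37) − 11·(-40)) + (11·23 − 4·(-37)) + (4·32 − (-7)·23) + ((-7)·(-40) − (-35)·32)| = 3825, so the area is 1912.5.
Along each edge there are gcd(|Δx|,|Δy|)+1 lattice points, so counting each shared vertex once the boundary has gcd(46,3) + gcd(7,60) + gcd(11,9) + gcd(28,72) = 1+1+1+4 = 7.
By Pick's theorem I = A − B/2 + 1 = 1912.5 − 7/2 + 1 = 1910.

1910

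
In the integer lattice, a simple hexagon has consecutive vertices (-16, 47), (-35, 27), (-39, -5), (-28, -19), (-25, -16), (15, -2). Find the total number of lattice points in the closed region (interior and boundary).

The shoelace formula gives twice the area as |[(-16)·27 − (-35)·47] + [(-35)·(-5) − (-39)·27] + [(-39)·(-19) − (-28)·(-5)] + [(-28)·(-16) − (-25)·(-19)] + [(-25)·(-2) − 15·(-16)] + [15·47 − (-16)·(-2)]| = 3978, so the area is 1989.
Along each edge there are gcd(|Δx|,|Δy|)+1 lattice points, so counting each shared vertex once the boundary has gcd(19,20) + gcd(4,32) + gcd(11,14) + gcd(3,3) + gcd(40,14) + gcd(31,49) = 1+4+1+3+2+1 = 12.
Pick's theorem gives I = A − B/2 + 1 = 1989 − 12/2 + 1 = 1984, so the closed region contains I + B = 1984 + 12 = 1996 lattice points.

1996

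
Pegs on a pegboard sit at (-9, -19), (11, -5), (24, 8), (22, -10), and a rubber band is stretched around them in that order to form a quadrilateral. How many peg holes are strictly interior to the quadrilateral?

By the shoelace formula, twice the signed area is |[(-9)·(-5) − 11·(-19)] + [11·8 − 24·(-5)] + [24·(-10) − 22·8] + [22·(-19) − (-9)·(-10)]| = 462, so the area is 231.
Along each edge there are gcd(|Δx|,|Δy|)+1 lattice points, so counting each shared vertex once the boundary has gcd(20,14) + gcd(13,13) + gcd(2,18) + gcd(31,9) = 2+13+2+1 = 18.
By Pick's theorem A = I + B/2 − 1, so I = 231 − 18/2 + 1 = 223.

223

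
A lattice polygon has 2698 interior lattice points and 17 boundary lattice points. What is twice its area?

By Pick's theorem, A = I + B/2 − 1 = 2698 + 17/2 − 1 = 5411/2.
Hence 2A = 5411.

5411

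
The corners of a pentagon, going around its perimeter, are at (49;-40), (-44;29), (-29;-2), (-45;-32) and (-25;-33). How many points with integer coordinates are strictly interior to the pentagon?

The shoelace formula gives twice the area as |(49·29 − (-44)·(-40)) + ((-44)·(-2) − (-29)·29) + ((-29)·(-32) − (-45)·(-2)) + ((-45)·(-33) − (-25)·(-32)) + ((-25)·(-40) − 49·(-33))| = 4730, so the area is 2365.
The number of boundary lattice points is Σ gcd(|Δx|,|Δy|) = gcd(93,69) + gcd(15,31) + gcd(16,30) + gcd(20,1) + gcd(74,7) = 3+1+2+1+1 = 8.
By Pick's theorem A = I + B/2 − 1, so I = 2365 − 8/2 + 1 = 2362.

2362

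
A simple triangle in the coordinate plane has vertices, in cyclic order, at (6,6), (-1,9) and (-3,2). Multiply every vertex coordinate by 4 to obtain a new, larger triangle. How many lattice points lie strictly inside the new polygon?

435

Using the shoelace formula, 2A = |[6·9 − (-1)·6] + [(-1)·2 − (-3)·9] + [(-3)·6 − 6·2]| = 55, so the area is 55/2.
Summing gcd(|Δx|,|Δy|) over the edges gives the boundary count: gcd(7,3) + gcd(2,7) + gcd(9,4) = 1+1+1 = 3.
Scaling by 4 multiplies the area by 4² = 16 (so the new area is 440) and multiplies the boundary lattice-point count by 4, giving 12.
By Pick's theorem, the interior count of the dilated polygon is 440 − 12/2 + 1 = 435.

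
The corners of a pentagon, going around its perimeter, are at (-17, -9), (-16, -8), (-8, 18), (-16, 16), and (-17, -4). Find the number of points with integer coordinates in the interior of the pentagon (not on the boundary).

106

Using the shoelace formula, 2A = |[(-17)·(-8) − (-16)·(-9)] + [(-16)·18 − (-8)·(-8)] + [(-8)·16 − (-16)·18] + [(-16)·(-4) − (-17)·16] + [(-17)·(-9) − (-17)·(-4)]| = 221, so the area is 110.5.
The number of boundary lattice points is Σ gcd(|Δx|,|Δy|) = gcd(1,1) + gcd(8,26) + gcd(8,2) + gcd(1,20) + gcd(0,5) = 1+2+2+1+5 = 11.
By Pick's theorem A = I + B/2 − 1, so I = 110.5 − 11/2 + 1 = 106.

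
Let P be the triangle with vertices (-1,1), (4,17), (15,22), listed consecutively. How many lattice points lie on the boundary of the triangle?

The number of boundary lattice points is Σ gcd(|Δx|,|Δy|) = gcd(5,16) + gcd(11,5) + gcd(16,21) = 1+1+1 = 3.

3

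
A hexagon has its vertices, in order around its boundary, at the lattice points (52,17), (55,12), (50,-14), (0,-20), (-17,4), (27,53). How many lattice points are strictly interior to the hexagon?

3161

The shoelace formula gives twice the area as |(52·12 − 55·17) + (55·(-14) − 50·12) + (50·(-20) − 0·(-14)) + (0·4 − (-17)·(-20)) + ((-17)·53 − 27·4) + (27·17 − 52·53)| = 6327, so the area is 6327/2.
Along each edge there are gcd(|Δx|,|Δy|)+1 lattice points, so counting each shared vertex once the boundary has gcd(3,5) + gcd(5,26) + gcd(50,6) + gcd(17,24) + gcd(44,49) + gcd(25,36) = 1+1+2+1+1+1 = 7.
By Pick's theorem A = I + B/2 − 1, so I = 6327/2 − 7/2 + 1 = 3161.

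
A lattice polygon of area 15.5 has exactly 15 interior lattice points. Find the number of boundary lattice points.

3

Pick's theorem gives A = I + B/2 − 1, so B = 2(A − I + 1) = 2(15.5 − 15 + 1) = 3.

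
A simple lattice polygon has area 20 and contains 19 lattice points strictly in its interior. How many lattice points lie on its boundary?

4

Pick's theorem gives A = I + B/2 − 1, so B = 2(A − I + 1) = 2(20 − 19 + 1) = 4.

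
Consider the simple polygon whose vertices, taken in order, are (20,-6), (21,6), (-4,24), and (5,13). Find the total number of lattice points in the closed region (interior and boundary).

159

Using the shoelace formula, 2A = |(20·6 − 21·(-6)) + (21·24 − (-4)·6) + ((-4)·13 − 5·24) + (5·(-6) − 20·13)| = 312, so the area is 156.
The number of boundary lattice points is Σ gcd(|Δx|,|Δy|) = gcd(1,12) + gcd(25,18) + gcd(9,11) + gcd(15,19) = 1+1+1+1 = 4.
Pick's theorem gives I = A − B/2 + 1 = 156 − 4/2 + 1 = 155, so the closed region contains I + B = 155 + 4 = 159 lattice points.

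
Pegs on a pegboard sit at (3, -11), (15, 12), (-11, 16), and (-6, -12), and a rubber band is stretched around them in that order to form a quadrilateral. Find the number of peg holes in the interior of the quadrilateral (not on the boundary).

The shoelace formula gives twice the area as |[3·12 − 15·(-11)] + [15·16 − (-11)·12] + [(-11)·(-12) − (-6)·16] + [(-6)·(-11) − 3·(-12)]| = 903, so the area is 451.5.
Along each edge there are gcd(|Δx|,|Δy|)+1 lattice points, so counting each shared vertex once the boundary has gcd(12,23) + gcd(26,4) + gcd(5,28) + gcd(9,1) = 1+2+1+1 = 5.
By Pick's theorem A = I + B/2 − 1, so I = 451.5 − 5/2 + 1 = 450.

450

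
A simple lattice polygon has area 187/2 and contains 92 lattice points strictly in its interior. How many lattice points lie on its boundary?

Pick's theorem gives A = I + B/2 − 1, so B = 2(A − I + 1) = 2(187/2 − 92 + 1) = 5.

5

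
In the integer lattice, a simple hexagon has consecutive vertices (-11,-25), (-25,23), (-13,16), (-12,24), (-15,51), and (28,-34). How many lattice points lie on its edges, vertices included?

Summing gcd(|Δx|,|Δy|) over the edges gives the boundary count: gcd(14,48) + gcd(12,7) + gcd(1,8) + gcd(3,27) + gcd(43,85) + gcd(39,9) = 2+1+1+3+1+3 = 11.

11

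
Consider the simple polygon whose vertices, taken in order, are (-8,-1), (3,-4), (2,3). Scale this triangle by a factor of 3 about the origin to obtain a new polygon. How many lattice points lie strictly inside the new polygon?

328

By the shoelace formula, twice the signed area is |((-8)·(-4) − 3·(-1)) + (3·3 − 2·(-4)) + (2·(-1) − (-8)·3)| = 74, so the area is 37.
Summing gcd(|Δx|,|Δy|) over the edges gives the boundary count: gcd(11,3) + gcd(1,7) + gcd(10,4) = 1+1+2 = 4.
Scaling by 3 multiplies the area by 3² = 9 (so the new area is 333) and multiplies the boundary lattice-point count by 3, giving 12.
By Pick's theorem, the interior count of the dilated polygon is 333 − 12/2 + 1 = 328.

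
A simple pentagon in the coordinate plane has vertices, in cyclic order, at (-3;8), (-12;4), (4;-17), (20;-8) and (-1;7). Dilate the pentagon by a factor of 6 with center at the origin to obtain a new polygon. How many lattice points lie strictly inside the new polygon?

13030

The shoelace formula gives twice the area as |((-3)·4 − (-12)·8) + ((-12)·(-17) − 4·4) + (4·(-8) − 20·(-17)) + (20·7 − (-1)·(-8)) + ((-1)·8 − (-3)·7)| = 725, so the area is 725/2.
The number of boundary lattice points is Σ gcd(|Δx|,|Δy|) = gcd(9,4) + gcd(16,21) + gcd(16,9) + gcd(21,15) + gcd(2,1) = 1+1+1+3+1 = 7.
Scaling by 6 multiplies the area by 6² = 36 (so the new area is 13050) and multiplies the boundary lattice-point count by 6, giving 42.
By Pick's theorem, the interior count of the dilated polygon is 13050 − 42/2 + 1 = 13030.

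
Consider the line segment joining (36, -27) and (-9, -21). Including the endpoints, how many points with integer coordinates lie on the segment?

4

The number of lattice points on a segment between lattice points is gcd(|Δx|,|Δy|) + 1 = gcd(45,6) + 1 = 3 + 1 = 4.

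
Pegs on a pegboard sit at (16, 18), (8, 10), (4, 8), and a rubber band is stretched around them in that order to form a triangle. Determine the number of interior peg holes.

3

The shoelace formula gives twice the area as |[16·10 − 8·18] + [8·8 − 4·10] + [4·18 − 16·8]| = 16, so the area is 8.
The number of boundary lattice points is Σ gcd(|Δx|,|Δy|) = gcd(8,8) + gcd(4,2) + gcd(12,10) = 8+2+2 = 12.
By Pick's theorem A = I + B/2 − 1, so I = 8 − 12/2 + 1 = 3.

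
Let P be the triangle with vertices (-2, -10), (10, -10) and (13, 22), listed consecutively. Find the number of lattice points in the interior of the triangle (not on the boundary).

186

The shoelace formula gives twice the area as |((-2)·(-10) − 10·(-10)) + (10·22 − 13·(-10)) + (13·(-10) − (-2)·22)| = 384, so the area is 192.
Summing gcd(|Δx|,|Δy|) over the edges gives the boundary count: gcd(12,0) + gcd(3,32) + gcd(15,32) = 12+1+1 = 14.
Pick's theorem gives I = A − B/2 + 1 = 192 − 14/2 + 1 = 186.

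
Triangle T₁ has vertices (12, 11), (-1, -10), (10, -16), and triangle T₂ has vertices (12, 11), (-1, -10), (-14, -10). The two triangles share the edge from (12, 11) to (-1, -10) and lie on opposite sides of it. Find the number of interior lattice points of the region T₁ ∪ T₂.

284

The union is the simple quadrilateral with vertices (12, 11), (10, -16), (-1, -10), (-14, -10) in order.
By the shoelace formula, twice the signed area is |(12·(-16) − 10·11) + (10·(-10) − (-1)·(-16)) + ((-1)·(-10) − (-14)·(-10)) + ((-14)·11 − 12·(-10))| = 582, so the area is 291.
Along each edge there are gcd(|Δx|,|Δy|)+1 lattice points, so counting each shared vertex once the boundary has gcd(2,27) + gcd(11,6) + gcd(13,0) + gcd(26,21) = 1+1+13+1 = 16.
By Pick's theorem I = A − B/2 + 1 = 291 − 16/2 + 1 = 284.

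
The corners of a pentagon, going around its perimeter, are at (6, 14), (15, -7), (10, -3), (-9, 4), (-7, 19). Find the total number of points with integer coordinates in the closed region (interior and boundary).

The shoelace formula gives twice the area as |(6·(-7) − 15·14) + (15·(-3) − 10·(-7)) + (10·4 − (-9)·(-3)) + ((-9)·19 − (-7)·4) + ((-7)·14 − 6·19)| = 569, so the area is 284.5.
The number of boundary lattice points is Σ gcd(|Δx|,|Δy|) = gcd(9,21) + gcd(5,4) + gcd(19,7) + gcd(2,15) + gcd(13,5) = 3+1+1+1+1 = 7.
Pick's theorem gives I = A − B/2 + 1 = 284.5 − 7/2 + 1 = 282, so the closed region contains I + B = 282 + 7 = 289 lattice points.

289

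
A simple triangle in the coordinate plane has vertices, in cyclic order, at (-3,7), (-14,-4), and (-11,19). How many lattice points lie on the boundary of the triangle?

16

Summing gcd(|Δx|,|Δy|) over the edges gives the boundary count: gcd(11,11) + gcd(3,23) + gcd(8,12) = 11+1+4 = 16.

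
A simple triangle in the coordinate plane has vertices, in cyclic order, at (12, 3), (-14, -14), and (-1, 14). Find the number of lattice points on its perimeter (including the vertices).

3

Along each edge there are gcd(|Δx|,|Δy|)+1 lattice points, so counting each shared vertex once the boundary has gcd(26,17) + gcd(13,28) + gcd(13,11) = 1+1+1 = 3.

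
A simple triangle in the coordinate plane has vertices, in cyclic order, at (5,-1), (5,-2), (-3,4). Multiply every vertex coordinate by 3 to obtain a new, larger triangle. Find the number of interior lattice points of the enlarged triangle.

By the shoelace formula, twice the signed area is |(5·(-2) − 5·(-1)) + (5·4 − (-3)·(-2)) + ((-3)·(-1) − 5·4)| = 8, so the area is 4.
The number of boundary lattice points is Σ gcd(|Δx|,|Δy|) = gcd(0,1) + gcd(8,6) + gcd(8,5) = 1+2+1 = 4.
Scaling by 3 multiplies the area by 3² = 9 (so the new area is 36) and multiplies the boundary lattice-point count by 3, giving 12.
By Pick's theorem, the interior count of the dilated polygon is 36 − 12/2 + 1 = 31.

31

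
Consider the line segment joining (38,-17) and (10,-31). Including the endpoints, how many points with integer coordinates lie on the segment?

15

The number of lattice points on a segment between lattice points is gcd(|Δx|,|Δy|) + 1 = gcd(28,14) + 1 = 14 + 1 = 15.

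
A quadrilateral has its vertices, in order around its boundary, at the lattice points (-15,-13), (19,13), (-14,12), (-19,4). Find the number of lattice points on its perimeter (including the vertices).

5

Summing gcd(|Δx|,|Δy|) over the edges gives the boundary count: gcd(34,26) + gcd(33,1) + gcd(5,8) + gcd(4,17) = 2+1+1+1 = 5.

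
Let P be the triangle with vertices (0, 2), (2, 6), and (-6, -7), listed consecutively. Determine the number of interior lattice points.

1

The shoelace formula gives twice the area as |(0·6 − 2·2) + (2·(-7) − (-6)·6) + ((-6)·2 − 0·(-7))| = 6, so the area is 3.
Along each edge there are gcd(|Δx|,|Δy|)+1 lattice points, so counting each shared vertex once the boundary has gcd(2,4) + gcd(8,13) + gcd(6,9) = 2+1+3 = 6.
Pick's theorem gives I = A − B/2 + 1 = 3 − 6/2 + 1 = 1.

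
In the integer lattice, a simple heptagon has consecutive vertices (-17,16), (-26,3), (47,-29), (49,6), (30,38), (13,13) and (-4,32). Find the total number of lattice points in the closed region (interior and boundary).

The shoelace formula gives twice the area as |((-17)·3 − (-26)·16) + ((-26)·(-29) − 47·3) + (47·6 − 49·(-29)) + (49·38 − 30·6) + (30·13 − 13·38) + (13·32 − (-4)·13) + ((-4)·16 − (-17)·32)| = 5207, so the area is 5207/2.
The number of boundary lattice points is Σ gcd(|Δx|,|Δy|) = gcd(9,13) + gcd(73,32) + gcd(2,35) + gcd(19,32) + gcd(17,25) + gcd(17,19) + gcd(13,16) = 1+1+1+1+1+1+1 = 7.
Pick's theorem gives I = A − B/2 + 1 = 5207/2 − 7/2 + 1 = 2601, so the closed region contains I + B = 2601 + 7 = 2608 lattice points.

2608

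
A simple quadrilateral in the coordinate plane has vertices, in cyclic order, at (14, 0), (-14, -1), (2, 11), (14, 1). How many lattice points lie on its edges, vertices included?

Summing gcd(|Δx|,|Δy|) over the edges gives the boundary count: gcd(28,1) + gcd(16,12) + gcd(12,10) + gcd(0,1) = 1+4+2+1 = 8.

8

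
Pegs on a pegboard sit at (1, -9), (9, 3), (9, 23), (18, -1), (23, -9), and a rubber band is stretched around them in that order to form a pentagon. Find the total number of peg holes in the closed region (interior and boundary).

By the shoelace formula, twice the signed area is |(1·3 − 9·(-9)) + (9·23 − 9·3) + (9·(-1) − 18·23) + (18·(-9) − 23·(-1)) + (23·(-9) − 1·(-9))| = 496, so the area is 248.
The number of boundary lattice points is Σ gcd(|Δx|,|Δy|) = gcd(8,12) + gcd(0,20) + gcd(9,24) + gcd(5,8) + gcd(22,0) = 4+20+3+1+22 = 50.
Pick's theorem gives I = A − B/2 + 1 = 248 − 50/2 + 1 = 224, so the closed region contains I + B = 224 + 50 = 274 lattice points.

274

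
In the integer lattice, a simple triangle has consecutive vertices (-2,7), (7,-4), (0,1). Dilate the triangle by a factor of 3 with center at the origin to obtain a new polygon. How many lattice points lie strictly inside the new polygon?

139

By the shoelace formula, twice the signed area is |[(-2)·(-4) − 7·7] + [7·1 − 0·(-4)] + [0·7 − (-2)·1]| = 32, so the area is 16.
Along each edge there are gcd(|Δx|,|Δy|)+1 lattice points, so counting each shared vertex once the boundary has gcd(9,11) + gcd(7,5) + gcd(2,6) = 1+1+2 = 4.
Scaling by 3 multiplies the area by 3² = 9 (so the new area is 144) and multiplies the boundary lattice-point count by 3, giving 12.
By Pick's theorem, the interior count of the dilated polygon is 144 − 12/2 + 1 = 139.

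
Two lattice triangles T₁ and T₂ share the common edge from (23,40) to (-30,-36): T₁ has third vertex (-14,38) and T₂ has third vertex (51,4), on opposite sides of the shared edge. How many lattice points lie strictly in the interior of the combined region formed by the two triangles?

The union is the simple quadrilateral with vertices (23,40), (-14,38), (-30,-36), (51,4) in order.
Using the shoelace formula, 2A = |(23·38 − (-14)·40) + ((-14)·(-36) − (-30)·38) + ((-30)·4 − 51·(-36)) + (51·40 − 23·4)| = 6742, so the area is 3371.
Along each edge there are gcd(|Δx|,|Δy|)+1 lattice points, so counting each shared vertex once the boundary has gcd(37,2) + gcd(16,74) + gcd(81,40) + gcd(28,36) = 1+2+1+4 = 8.
By Pick's theorem I = A − B/2 + 1 = 3371 − 8/2 + 1 = 3368.

3368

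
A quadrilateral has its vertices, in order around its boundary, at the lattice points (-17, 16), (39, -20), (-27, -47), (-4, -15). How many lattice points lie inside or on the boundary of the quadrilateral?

By the shoelace formula, twice the signed area is |[(-17)·(-20) − 39·16] + [39·(-47) − (-27)·(-20)] + [(-27)·(-15) − (-4)·(-47)] + [(-4)·16 − (-17)·(-15)]| = 2759, so the area is 2759/2.
The number of boundary lattice points is Σ gcd(|Δx|,|Δy|) = gcd(56,36) + gcd(66,27) + gcd(23,32) + gcd(13,31) = 4+3+1+1 = 9.
Pick's theorem gives I = A − B/2 + 1 = 2759/2 − 9/2 + 1 = 1376, so the closed region contains I + B = 1376 + 9 = 1385 lattice points.

1385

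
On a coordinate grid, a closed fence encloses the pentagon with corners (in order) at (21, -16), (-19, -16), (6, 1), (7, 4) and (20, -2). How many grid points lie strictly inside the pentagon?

438

By the shoelace formula, twice the signed area is |(21·(-16) − (-19)·(-16)) + ((-19)·1 − 6·(-16)) + (6·4 − 7·1) + (7·(-2) − 20·4) + (20·(-16) − 21·(-2))| = 918, so the area is 459.
Summing gcd(|Δx|,|Δy|) over the edges gives the boundary count: gcd(40,0) + gcd(25,17) + gcd(1,3) + gcd(13,6) + gcd(1,14) = 40+1+1+1+1 = 44.
By Pick's theorem A = I + B/2 − 1, so I = 459 − 44/2 + 1 = 438.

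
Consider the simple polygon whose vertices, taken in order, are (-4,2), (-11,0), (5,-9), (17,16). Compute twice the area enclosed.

452

By the shoelace formula, twice the signed area is |[(-4)·0 − (-11)·2] + [(-11)·(-9) − 5·0] + [5·16 − 17·(-9)] + [17·2 − (-4)·16]| = 452, so the area is 226.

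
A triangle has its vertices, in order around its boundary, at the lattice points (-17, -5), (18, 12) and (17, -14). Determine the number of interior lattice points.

446

The shoelace formula gives twice the area as |((-17)·12 − 18·(-5)) + (18·(-14) − 17·12) + (17·(-5) − (-17)·(-14))| = 893, so the area is 446.5.
Summing gcd(|Δx|,|Δy|) over the edges gives the boundary count: gcd(35,17) + gcd(1,26) + gcd(34,9) = 1+1+1 = 3.
Pick's theorem gives I = A − B/2 + 1 = 446.5 − 3/2 + 1 = 446.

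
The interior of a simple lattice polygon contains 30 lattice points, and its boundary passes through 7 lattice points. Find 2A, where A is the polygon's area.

By Pick's theorem, A = I + B/2 − 1 = 30 + 7/2 − 1 = 65/2.
Hence 2A = 65.

65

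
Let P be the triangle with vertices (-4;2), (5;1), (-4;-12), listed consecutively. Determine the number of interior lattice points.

The shoelace formula gives twice the area as |((-4)·1 − 5·2) + (5·(-12) − (-4)·1) + ((-4)·2 − (-4)·(-12))| = 126, so the area is 63.
Along each edge there are gcd(|Δx|,|Δy|)+1 lattice points, so counting each shared vertex once the boundary has gcd(9,1) + gcd(9,13) + gcd(0,14) = 1+1+14 = 16.
By Pick's theorem A = I + B/2 − 1, so I = 63 − 16/2 + 1 = 56.

56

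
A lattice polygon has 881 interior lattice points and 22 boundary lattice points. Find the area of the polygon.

Pick's theorem states A = I + B/2 − 1, so A = 881 + 22/2 − 1 = 891.

891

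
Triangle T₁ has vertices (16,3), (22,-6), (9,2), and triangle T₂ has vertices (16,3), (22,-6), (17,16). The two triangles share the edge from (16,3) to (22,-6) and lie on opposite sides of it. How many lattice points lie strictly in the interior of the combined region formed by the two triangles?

77

The union is the simple quadrilateral with vertices (16,3), (9,2), (22,-6), (17,16) in order.
Using the shoelace formula, 2A = |[16·2 − 9·3] + [9·(-6) − 22·2] + [22·16 − 17·(-6)] + [17·3 − 16·16]| = 156, so the area is 78.
Summing gcd(|Δx|,|Δy|) over the edges gives the boundary count: gcd(7,1) + gcd(13,8) + gcd(5,22) + gcd(1,13) = 1+1+1+1 = 4.
By Pick's theorem I = A − B/2 + 1 = 78 − 4/2 + 1 = 77.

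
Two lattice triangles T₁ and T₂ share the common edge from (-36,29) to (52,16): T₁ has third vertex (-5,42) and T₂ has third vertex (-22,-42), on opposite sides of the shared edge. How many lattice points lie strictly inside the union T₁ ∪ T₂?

The union is the simple quadrilateral with vertices (-36,29), (-5,42), (52,16), (-22,-42) in order.
By the shoelace formula, twice the signed area is |[(-36)·42 − (-5)·29] + [(-5)·16 − 52·42] + [52·(-42) − (-22)·16] + [(-22)·29 − (-36)·(-42)]| = 7613, so the area is 3806.5.
The number of boundary lattice points is Σ gcd(|Δx|,|Δy|) = gcd(31,13) + gcd(57,26) + gcd(74,58) + gcd(14,71) = 1+1+2+1 = 5.
By Pick's theorem I = A − B/2 + 1 = 3806.5 − 5/2 + 1 = 3805.

3805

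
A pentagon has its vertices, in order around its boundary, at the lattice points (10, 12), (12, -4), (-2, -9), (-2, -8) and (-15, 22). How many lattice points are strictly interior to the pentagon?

Using the shoelace formula, 2A = |[10·(-4) − 12·12] + [12·(-9) − (-2)·(-4)] + [(-2)·(-8) − (-2)·(-9)] + [(-2)·22 − (-15)·(-8)] + [(-15)·12 − 10·22]| = 866, so the area is 433.
The number of boundary lattice points is Σ gcd(|Δx|,|Δy|) = gcd(2,16) + gcd(14,5) + gcd(0,1) + gcd(13,30) + gcd(25,10) = 2+1+1+1+5 = 10.
Pick's theorem gives I = A − B/2 + 1 = 433 − 10/2 + 1 = 429.

429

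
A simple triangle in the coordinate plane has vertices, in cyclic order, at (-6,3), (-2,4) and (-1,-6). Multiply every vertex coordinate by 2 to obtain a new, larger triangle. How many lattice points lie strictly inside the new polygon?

By the shoelace formula, twice the signed area is |[(-6)·4 − (-2)·3] + [(-2)·(-6) − (-1)·4] + [(-1)·3 − (-6)·(-6)]| = 41, so the area is 20.5.
Along each edge there are gcd(|Δx|,|Δy|)+1 lattice points, so counting each shared vertex once the boundary has gcd(4,1) + gcd(1,10) + gcd(5,9) = 1+1+1 = 3.
Scaling by 2 multiplies the area by 2² = 4 (so the new area is 82) and multiplies the boundary lattice-point count by 2, giving 6.
By Pick's theorem, the interior count of the dilated polygon is 82 − 6/2 + 1 = 80.

80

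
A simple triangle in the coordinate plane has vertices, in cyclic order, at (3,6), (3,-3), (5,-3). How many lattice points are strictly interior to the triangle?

Using the shoelace formula, 2A = |[3·(-3) − 3·6] + [3·(-3) − 5·(-3)] + [5·6 − 3·(-3)]| = 18, so the area is 9.
Summing gcd(|Δx|,|Δy|) over the edges gives the boundary count: gcd(0,9) + gcd(2,0) + gcd(2,9) = 9+2+1 = 12.
By Pick's theorem A = I + B/2 − 1, so I = 9 − 12/2 + 1 = 4.

4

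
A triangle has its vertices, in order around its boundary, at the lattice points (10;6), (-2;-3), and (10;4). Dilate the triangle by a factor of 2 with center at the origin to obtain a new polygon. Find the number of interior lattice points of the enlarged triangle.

43

By the shoelace formula, twice the signed area is |(10·(-3) − (-2)·6) + ((-2)·4 − 10·(-3)) + (10·6 − 10·4)| = 24, so the area is 12.
Summing gcd(|Δx|,|Δy|) over the edges gives the boundary count: gcd(12,9) + gcd(12,7) + gcd(0,2) = 3+1+2 = 6.
Scaling by 2 multiplies the area by 2² = 4 (so the new area is 48) and multiplies the boundary lattice-point count by 2, giving 12.
By Pick's theorem, the interior count of the dilated polygon is 48 − 12/2 + 1 = 43.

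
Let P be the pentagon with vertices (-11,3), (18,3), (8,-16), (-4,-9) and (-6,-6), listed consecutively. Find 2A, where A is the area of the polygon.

Using the shoelace formula, 2A = |[(-11)·3 − 18·3] + [18·(-16) − 8·3] + [8·(-9) − (-4)·(-16)] + [(-4)·(-6) − (-6)·(-9)] + [(-6)·3 − (-11)·(-6)]| = 649, so the area is 649/2.

649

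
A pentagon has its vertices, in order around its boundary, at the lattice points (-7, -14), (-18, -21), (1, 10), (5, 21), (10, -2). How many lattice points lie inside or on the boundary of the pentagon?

The shoelace formula gives twice the area as |((-7)·(-21) − (-18)·(-14)) + ((-18)·10 − 1·(-21)) + (1·21 − 5·10) + (5·(-2) − 10·21) + (10·(-14) − (-7)·(-2))| = 667, so the area is 667/2.
Summing gcd(|Δx|,|Δy|) over the edges gives the boundary count: gcd(11,7) + gcd(19,31) + gcd(4,11) + gcd(5,23) + gcd(17,12) = 1+1+1+1+1 = 5.
Pick's theorem gives I = A − B/2 + 1 = 667/2 − 5/2 + 1 = 332, so the closed region contains I + B = 332 + 5 = 337 lattice points.

337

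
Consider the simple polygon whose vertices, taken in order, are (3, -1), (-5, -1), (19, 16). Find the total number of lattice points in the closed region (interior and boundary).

74

The shoelace formula gives twice the area as |(3·(-1) − (-5)·(-1)) + ((-5)·16 − 19·(-1)) + (19·(-1) − 3·16)| = 136, so the area is 68.
Along each edge there are gcd(|Δx|,|Δy|)+1 lattice points, so counting each shared vertex once the boundary has gcd(8,0) + gcd(24,17) + gcd(16,17) = 8+1+1 = 10.
Pick's theorem gives I = A − B/2 + 1 = 68 − 10/2 + 1 = 64, so the closed region contains I + B = 64 + 10 = 74 lattice points.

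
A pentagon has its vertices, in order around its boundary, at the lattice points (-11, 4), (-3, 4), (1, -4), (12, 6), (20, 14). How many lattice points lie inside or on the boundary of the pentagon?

168

Using the shoelace formula, 2A = |[(-11)·4 − (-3)·4] + [(-3)·(-4) − 1·4] + [1·6 − 12·(-4)] + [12·14 − 20·6] + [20·4 − (-11)·14]| = 312, so the area is 156.
The number of boundary lattice points is Σ gcd(|Δx|,|Δy|) = gcd(8,0) + gcd(4,8) + gcd(11,10) + gcd(8,8) + gcd(31,10) = 8+4+1+8+1 = 22.
Pick's theorem gives I = A − B/2 + 1 = 156 − 22/2 + 1 = 146, so the closed region contains I + B = 146 + 22 = 168 lattice points.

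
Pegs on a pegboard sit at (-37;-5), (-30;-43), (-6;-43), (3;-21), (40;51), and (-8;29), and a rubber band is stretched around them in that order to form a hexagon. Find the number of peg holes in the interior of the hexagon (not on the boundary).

By the shoelace formula, twice the signed area is |((-37)·(-43) − (-30)·(-5)) + ((-30)·(-43) − (-6)·(-43)) + ((-6)·(-21) − 3·(-43)) + (3·51 − 40·(-21)) + (40·29 − (-8)·51) + ((-8)·(-5) − (-37)·29)| = 6402, so the area is 3201.
Summing gcd(|Δx|,|Δy|) over the edges gives the boundary count: gcd(7,38) + gcd(24,0) + gcd(9,22) + gcd(37,72) + gcd(48,22) + gcd(29,34) = 1+24+1+1+2+1 = 30.
Pick's theorem gives I = A − B/2 + 1 = 3201 − 30/2 + 1 = 3187.

3187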